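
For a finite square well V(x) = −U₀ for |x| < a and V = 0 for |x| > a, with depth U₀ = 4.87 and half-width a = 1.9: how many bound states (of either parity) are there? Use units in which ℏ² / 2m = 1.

The dimensionless depth is z₀ = a√(2mU₀)/ℏ = 1.9 × √(4.870) = 4.193.
A new bound state (alternating even/odd) appears each time z₀ passes a multiple of π/2, so N = ⌊2z₀/π⌋ + 1 = ⌊2.669⌋ + 1 = 3.

N = 3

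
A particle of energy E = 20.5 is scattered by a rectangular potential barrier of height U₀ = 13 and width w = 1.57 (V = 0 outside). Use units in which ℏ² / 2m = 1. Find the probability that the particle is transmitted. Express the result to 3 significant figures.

Above the barrier the interior wavenumber is k₂ = √(2m(E − U₀))/ℏ = 2.739, giving phase k₂w = 4.300.
T = [1 + U₀² sin²(k₂w) / (4E(E − U₀))]⁻¹ = 1/1.231 = 0.813.

T = 0.813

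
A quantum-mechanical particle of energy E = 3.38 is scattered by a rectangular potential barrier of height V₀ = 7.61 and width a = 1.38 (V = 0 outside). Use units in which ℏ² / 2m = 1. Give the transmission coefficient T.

E < V₀: inside the barrier ψ ∝ e^{±κx} with κ = √(2m(V₀ − E))/ℏ = 2.057.
κa = 2.838, sinh(κa) = 8.514.
Matching ψ, ψ′ at both faces gives T = [1 + V₀² sinh²(κa) / (4E(V₀ − E))]⁻¹ = 1/74.40 = 0.0134.

T = 0.0134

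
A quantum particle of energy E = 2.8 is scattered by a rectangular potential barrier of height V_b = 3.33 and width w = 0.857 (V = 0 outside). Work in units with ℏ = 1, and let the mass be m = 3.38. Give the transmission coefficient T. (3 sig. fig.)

T = 0.0829

E < V_b: inside the barrier ψ ∝ e^{±κx} with κ = √(2m(V_b − E))/ℏ = 1.893.
κw = 1.622, sinh(κw) = 2.433.
Matching ψ, ψ′ at both faces gives T = [1 + V_b² sinh²(κw) / (4E(V_b − E))]⁻¹ = 1/12.06 = 0.0829.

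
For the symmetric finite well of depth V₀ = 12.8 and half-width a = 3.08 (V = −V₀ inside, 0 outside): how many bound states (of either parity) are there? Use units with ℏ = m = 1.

The dimensionless depth is z₀ = a√(2mV₀)/ℏ = 3.08 × √(25.60) = 15.58.
A new bound state (alternating even/odd) appears each time z₀ passes a multiple of π/2, so N = ⌊2z₀/π⌋ + 1 = ⌊9.921⌋ + 1 = 10.

N = 10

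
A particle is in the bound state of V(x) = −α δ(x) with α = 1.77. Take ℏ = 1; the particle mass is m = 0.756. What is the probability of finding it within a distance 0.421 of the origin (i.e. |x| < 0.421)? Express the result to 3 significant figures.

The normalised bound state is ψ = √κ e^{−κ|x|} with κ = mα/ℏ² = 1.338.
P(|x| < d) = ∫_{−d}^{d} κ e^{−2κ|x|} dx = 1 − e^{−2κd} = 1 − e^{−1.127} = 0.6759.

P = 0.676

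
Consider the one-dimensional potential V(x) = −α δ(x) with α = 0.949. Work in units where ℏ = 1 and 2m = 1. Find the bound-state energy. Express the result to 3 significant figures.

For x ≠ 0 the bound state is ψ ∝ e^{−κ|x|}; integrating the TISE across the delta gives the cusp condition 2κ = 2mα/ℏ², so κ = 0.4745.
Then E = −ℏ²κ²/(2m) = −mα²/(2ℏ²) = -0.2252.

E = -0.225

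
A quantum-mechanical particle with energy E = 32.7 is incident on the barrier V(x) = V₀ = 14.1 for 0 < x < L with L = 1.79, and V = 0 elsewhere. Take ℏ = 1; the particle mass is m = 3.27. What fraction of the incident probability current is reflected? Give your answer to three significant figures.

R = 0.0472

Above the barrier the interior wavenumber is k₂ = √(2m(E − V₀))/ℏ = 11.03, giving phase k₂L = 19.74.
Matching at both interfaces gives T⁻¹ = 1 + V₀² sin²(k₂L) / [4E(E − V₀)] = 1.050, hence T = 0.953.
R = 1 − T = 0.0472.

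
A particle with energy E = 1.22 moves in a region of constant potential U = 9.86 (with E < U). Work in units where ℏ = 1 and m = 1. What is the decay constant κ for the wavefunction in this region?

κ = 4.16

Since E < U the TISE in this region is ψ'' = κ²ψ with κ = √(2m(U − E))/ℏ.
κ = √(2 × 1 × 8.64) = 4.157.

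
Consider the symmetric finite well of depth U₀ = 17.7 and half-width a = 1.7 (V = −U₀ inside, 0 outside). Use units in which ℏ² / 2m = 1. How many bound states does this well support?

N = 5

Define the well-strength parameter z₀ = (a/ℏ)√(2mU₀) = 1.7 × √(2·0.5·17.7) = 7.152.
A new bound state (alternating even/odd) appears each time z₀ passes a multiple of π/2, so N = ⌊2z₀/π⌋ + 1 = ⌊4.553⌋ + 1 = 5.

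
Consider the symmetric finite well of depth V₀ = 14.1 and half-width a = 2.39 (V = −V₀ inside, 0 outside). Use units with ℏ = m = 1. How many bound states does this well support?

N = 9

Define the well-strength parameter z₀ = (a/ℏ)√(2mV₀) = 2.39 × √(2·1·14.1) = 12.69.
A new bound state (alternating even/odd) appears each time z₀ passes a multiple of π/2, so N = ⌊2z₀/π⌋ + 1 = ⌊8.080⌋ + 1 = 9.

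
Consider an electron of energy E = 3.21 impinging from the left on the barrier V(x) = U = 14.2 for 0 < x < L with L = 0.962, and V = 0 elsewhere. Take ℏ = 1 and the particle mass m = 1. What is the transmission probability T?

E < U: inside the barrier ψ ∝ e^{±κx} with κ = √(2m(U − E))/ℏ = 4.688.
κL = 4.510, sinh(κL) = 45.46.
Matching ψ, ψ′ at both faces gives T = [1 + U² sinh²(κL) / (4E(U − E))]⁻¹ = 1/2954 = 0.000338.

T = 0.000338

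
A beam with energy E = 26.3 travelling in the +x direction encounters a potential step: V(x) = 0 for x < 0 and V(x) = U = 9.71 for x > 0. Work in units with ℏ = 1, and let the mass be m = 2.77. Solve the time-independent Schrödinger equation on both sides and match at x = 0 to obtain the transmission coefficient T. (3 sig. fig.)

On each side the TISE gives plane waves with k = √(2m(E − V))/ℏ: k₁ = √(2·2.77·26.3) = 12.07, k₂ = √(2·2.77·16.59) = 9.587.
Matching ψ and ψ′ at x = 0 gives r = (k₁ − k₂)/(k₁ + k₂), so R = r² = 0.01315 and T = 1 − R = 0.9868.

T = 0.987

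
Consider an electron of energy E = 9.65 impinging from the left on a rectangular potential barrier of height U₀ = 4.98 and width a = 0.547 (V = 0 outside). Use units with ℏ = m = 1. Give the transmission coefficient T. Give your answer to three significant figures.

T = 0.880

E > U₀: inside the barrier k₂ = √(2m(E − U₀))/ℏ = 3.056, k₂a = 1.672.
T = [1 + U₀² sin²(k₂a) / (4E(E − U₀))]⁻¹ = 1/1.136 = 0.880.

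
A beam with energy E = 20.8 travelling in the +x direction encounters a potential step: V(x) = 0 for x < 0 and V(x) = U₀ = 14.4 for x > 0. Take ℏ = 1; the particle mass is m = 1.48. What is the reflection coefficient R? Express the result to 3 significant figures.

On each side the TISE gives plane waves with k = √(2m(E − V))/ℏ: k₁ = √(2·1.48·20.8) = 7.847, k₂ = √(2·1.48·6.4) = 4.352.
Continuity of ψ and ψ′ at the step yields the reflection amplitude r = (k₁ − k₂)/(k₁ + k₂) = 0.2864; thus R = |r|² = 0.08204, T = 0.9180.

R = 0.0820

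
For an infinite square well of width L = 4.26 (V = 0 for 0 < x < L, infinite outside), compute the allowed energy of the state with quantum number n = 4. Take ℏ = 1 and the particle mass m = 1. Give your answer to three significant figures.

Requiring ψ(0) = ψ(L) = 0 quantises k = nπ/L, hence E_n = ℏ²k²/2m = n²π²ℏ²/(2mL²).
E_4 = 4² × π² / (2 × 1 × 4.26²) = 4.351.

E = 4.35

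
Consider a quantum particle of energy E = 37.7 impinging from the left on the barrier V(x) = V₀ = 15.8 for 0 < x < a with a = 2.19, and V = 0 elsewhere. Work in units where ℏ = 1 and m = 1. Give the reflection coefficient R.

R = 0.0622

E > V₀: inside the barrier k₂ = √(2m(E − V₀))/ℏ = 6.618, k₂a = 14.49.
T = [1 + V₀² sin²(k₂a) / (4E(E − V₀))]⁻¹ = 1/1.066 = 0.938.
R = 1 − T = 0.0622.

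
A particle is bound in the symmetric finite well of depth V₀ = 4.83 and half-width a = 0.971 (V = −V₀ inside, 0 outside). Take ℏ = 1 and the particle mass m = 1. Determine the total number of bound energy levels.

The dimensionless depth is z₀ = a√(2mV₀)/ℏ = 0.971 × √(9.660) = 3.018.
A new bound state (alternating even/odd) appears each time z₀ passes a multiple of π/2, so N = ⌊2z₀/π⌋ + 1 = ⌊1.921⌋ + 1 = 2.

N = 2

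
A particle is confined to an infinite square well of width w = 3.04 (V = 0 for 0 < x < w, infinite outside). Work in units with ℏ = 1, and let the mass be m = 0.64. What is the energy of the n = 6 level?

E = 30.0

Requiring ψ(0) = ψ(w) = 0 quantises k = nπ/w, hence E_n = ℏ²k²/2m = n²π²ℏ²/(2mw²).
E_6 = 6² × π² / (2 × 0.64 × 3.04²) = 30.04.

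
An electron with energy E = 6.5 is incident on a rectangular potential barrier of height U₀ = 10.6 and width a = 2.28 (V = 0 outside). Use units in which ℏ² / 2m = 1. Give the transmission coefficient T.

T = 0.000371

E < U₀: inside the barrier ψ ∝ e^{±κx} with κ = √(2m(U₀ − E))/ℏ = 2.025.
κa = 4.617, sinh(κa) = 50.57.
The exact tunnelling result is T⁻¹ = 1 + U₀² sinh²(κa) / [4E(U₀ − E)] = 2697, so T = 0.000371.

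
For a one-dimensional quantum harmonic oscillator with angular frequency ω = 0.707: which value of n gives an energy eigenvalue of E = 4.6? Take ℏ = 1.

Invert E_n = (n + ½)ℏω: n = E/ℏω − ½ = 6.006, so n = 6.

n = 6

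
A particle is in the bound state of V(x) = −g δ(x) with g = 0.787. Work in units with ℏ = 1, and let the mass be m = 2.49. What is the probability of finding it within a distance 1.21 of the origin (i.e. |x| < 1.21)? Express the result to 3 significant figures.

The normalised bound state is ψ = √κ e^{−κ|x|} with κ = mg/ℏ² = 1.960.
P(|x| < d) = ∫_{−d}^{d} κ e^{−2κ|x|} dx = 1 − e^{−2κd} = 1 − e^{−4.742} = 0.9913.

P = 0.991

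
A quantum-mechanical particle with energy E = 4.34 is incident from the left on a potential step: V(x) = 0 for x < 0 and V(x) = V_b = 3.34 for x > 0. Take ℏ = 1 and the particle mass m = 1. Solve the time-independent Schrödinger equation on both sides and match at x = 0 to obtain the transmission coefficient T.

The wavenumbers are k₁ = √(2mE)/ℏ = 2.946 on the left and k₂ = √(2m(E − V_b))/ℏ = 1.414 on the right.
Continuity of ψ and ψ′ at the step yields the reflection amplitude r = (k₁ − k₂)/(k₁ + k₂) = 0.3513; thus R = |r|² = 0.1234, T = 0.8766.

T = 0.877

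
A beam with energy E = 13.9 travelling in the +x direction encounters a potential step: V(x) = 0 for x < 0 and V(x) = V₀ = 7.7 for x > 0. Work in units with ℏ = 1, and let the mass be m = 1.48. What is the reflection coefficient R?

R = 0.0397

The wavenumbers are k₁ = √(2mE)/ℏ = 6.414 on the left and k₂ = √(2m(E − V₀))/ℏ = 4.284 on the right.
Continuity of ψ and ψ′ at the step yields the reflection amplitude r = (k₁ − k₂)/(k₁ + k₂) = 0.1991; thus R = |r|² = 0.03966, T = 0.9603.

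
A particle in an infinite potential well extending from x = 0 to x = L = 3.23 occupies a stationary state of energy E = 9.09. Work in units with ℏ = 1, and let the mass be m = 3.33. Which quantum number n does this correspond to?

n = 8

For an infinite well E_n = n²π²ℏ²/(2mL²), so n = (L/πℏ)√(2mE).
n = (3.23/π) × √(2 × 3.33 × 9.09) = 8.000 → n = 8.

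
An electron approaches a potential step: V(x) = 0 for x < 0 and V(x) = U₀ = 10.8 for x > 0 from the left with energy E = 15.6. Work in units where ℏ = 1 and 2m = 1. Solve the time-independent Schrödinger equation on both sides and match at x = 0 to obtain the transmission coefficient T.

T = 0.918

The wavenumbers are k₁ = √(2mE)/ℏ = 3.950 on the left and k₂ = √(2m(E − U₀))/ℏ = 2.191 on the right.
Matching ψ and ψ′ at x = 0 gives r = (k₁ − k₂)/(k₁ + k₂), so R = r² = 0.08204 and T = 1 − R = 0.9180.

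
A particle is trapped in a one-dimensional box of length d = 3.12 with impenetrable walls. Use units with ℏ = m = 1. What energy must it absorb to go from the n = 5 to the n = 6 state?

ΔE = 5.58

E_n = n²π²ℏ²/(2md²), so ΔE = (6² − 5²) π²ℏ²/(2md²).
ΔE = 11 × π² / (2 × 1 × 3.12²) = 5.576.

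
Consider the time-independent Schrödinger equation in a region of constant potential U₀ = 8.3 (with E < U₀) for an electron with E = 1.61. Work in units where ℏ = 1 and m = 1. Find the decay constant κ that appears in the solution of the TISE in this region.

κ = 3.66

Since E < U₀ the TISE in this region is ψ'' = κ²ψ with κ = √(2m(U₀ − E))/ℏ.
κ = √(2 × 1 × 6.69) = 3.658.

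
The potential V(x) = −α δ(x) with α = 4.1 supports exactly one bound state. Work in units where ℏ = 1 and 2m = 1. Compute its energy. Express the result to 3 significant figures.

The bound state is ψ(x) = √κ e^{−κ|x|}. The derivative jump ψ'(0⁺) − ψ'(0⁻) = −(2mα/ℏ²)ψ(0) fixes κ = mα/ℏ² = 2.050.
Then E = −ℏ²κ²/(2m) = −mα²/(2ℏ²) = -4.203.

E = -4.20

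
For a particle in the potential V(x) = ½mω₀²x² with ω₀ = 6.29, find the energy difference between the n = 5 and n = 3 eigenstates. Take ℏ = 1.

E_n = ℏω₀(n + ½), so ΔE = (5 − 3) ℏω₀ = 2 × 6.29 = 12.58.

ΔE = 12.6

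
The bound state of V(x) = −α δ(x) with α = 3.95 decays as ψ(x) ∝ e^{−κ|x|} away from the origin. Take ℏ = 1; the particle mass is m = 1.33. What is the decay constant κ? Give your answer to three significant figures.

Integrate −(ℏ²/2m)ψ'' − αδ(x)ψ = Eψ from −ε to +ε: the ψ'' term gives ψ'(0⁺) − ψ'(0⁻) and the δ term gives −(2mα/ℏ²)ψ(0).
With ψ ∝ e^{−κ|x|} this yields −2κ = −2mα/ℏ², so κ = mα/ℏ² = 5.254.

κ = 5.25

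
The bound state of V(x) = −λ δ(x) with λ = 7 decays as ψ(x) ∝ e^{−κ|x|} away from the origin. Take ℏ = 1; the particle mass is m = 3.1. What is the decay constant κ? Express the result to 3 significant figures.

κ = 21.7

Integrating the TISE across x = 0 gives the cusp condition ψ'(0⁺) − ψ'(0⁻) = −(2mλ/ℏ²)ψ(0).
With ψ ∝ e^{−κ|x|} this yields −2κ = −2mλ/ℏ², so κ = mλ/ℏ² = 21.70.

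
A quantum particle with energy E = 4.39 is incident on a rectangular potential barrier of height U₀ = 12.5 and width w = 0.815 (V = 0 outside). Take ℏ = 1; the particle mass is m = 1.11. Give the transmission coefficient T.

T = 0.00361

Since E < U₀ the interior solution is evanescent with decay constant κ = √(2m(U₀ − E))/ℏ = 4.243.
κw = 3.458, sinh(κw) = 15.86.
The exact tunnelling result is T⁻¹ = 1 + U₀² sinh²(κw) / [4E(U₀ − E)] = 277.1, so T = 0.00361.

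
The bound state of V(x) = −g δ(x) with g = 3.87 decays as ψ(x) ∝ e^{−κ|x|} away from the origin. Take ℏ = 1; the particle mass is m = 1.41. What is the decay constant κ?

κ = 5.46

Integrating the TISE across x = 0 gives the cusp condition ψ'(0⁺) − ψ'(0⁻) = −(2mg/ℏ²)ψ(0).
With ψ ∝ e^{−κ|x|} this yields −2κ = −2mg/ℏ², so κ = mg/ℏ² = 5.457.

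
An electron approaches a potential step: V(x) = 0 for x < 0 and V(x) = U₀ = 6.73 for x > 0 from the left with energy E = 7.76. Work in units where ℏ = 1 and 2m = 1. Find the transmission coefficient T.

The wavenumbers are k₁ = √(2mE)/ℏ = 2.786 on the left and k₂ = √(2m(E − U₀))/ℏ = 1.015 on the right.
Matching ψ and ψ′ at x = 0 gives r = (k₁ − k₂)/(k₁ + k₂), so R = r² = 0.2171 and T = 1 − R = 0.7829.

T = 0.783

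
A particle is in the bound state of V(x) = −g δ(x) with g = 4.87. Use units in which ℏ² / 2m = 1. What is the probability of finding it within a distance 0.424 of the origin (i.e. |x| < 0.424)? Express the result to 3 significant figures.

P = 0.873

The normalised bound state is ψ = √κ e^{−κ|x|} with κ = mg/ℏ² = 2.435.
P(|x| < d) = ∫_{−d}^{d} κ e^{−2κ|x|} dx = 1 − e^{−2κd} = 1 − e^{−2.065} = 0.8732.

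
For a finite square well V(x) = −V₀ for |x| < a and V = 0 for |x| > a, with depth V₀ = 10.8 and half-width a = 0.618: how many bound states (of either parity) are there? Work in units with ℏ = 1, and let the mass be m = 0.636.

N = 2

Define the well-strength parameter z₀ = (a/ℏ)√(2mV₀) = 0.618 × √(2·0.636·10.8) = 2.291.
The even/odd transcendental equations gain one root per π/2 in z₀, giving N = 1 + ⌊2z₀/π⌋ = 1 + ⌊1.458⌋ = 2.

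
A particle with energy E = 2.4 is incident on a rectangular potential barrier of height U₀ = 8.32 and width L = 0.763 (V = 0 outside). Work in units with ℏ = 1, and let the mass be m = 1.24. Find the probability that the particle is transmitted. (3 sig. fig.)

T = 0.00945

E < U₀: inside the barrier ψ ∝ e^{±κx} with κ = √(2m(U₀ − E))/ℏ = 3.832.
κL = 2.924, sinh(κL) = 9.277.
Matching ψ, ψ′ at both faces gives T = [1 + U₀² sinh²(κL) / (4E(U₀ − E))]⁻¹ = 1/105.8 = 0.00945.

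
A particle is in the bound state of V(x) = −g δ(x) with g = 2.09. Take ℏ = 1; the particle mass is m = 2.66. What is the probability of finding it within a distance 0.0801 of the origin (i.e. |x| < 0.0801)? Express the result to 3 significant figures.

The normalised bound state is ψ = √κ e^{−κ|x|} with κ = mg/ℏ² = 5.559.
P(|x| < d) = ∫_{−d}^{d} κ e^{−2κ|x|} dx = 1 − e^{−2κd} = 1 − e^{−0.8906} = 0.5896.

P = 0.590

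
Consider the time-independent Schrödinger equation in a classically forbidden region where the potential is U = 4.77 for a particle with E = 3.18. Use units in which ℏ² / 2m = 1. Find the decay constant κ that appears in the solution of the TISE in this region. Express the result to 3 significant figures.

Since E < U the TISE in this region is ψ'' = κ²ψ with κ = √(2m(U − E))/ℏ.
κ = √(2 × 0.5 × 1.59) = 1.261.

κ = 1.26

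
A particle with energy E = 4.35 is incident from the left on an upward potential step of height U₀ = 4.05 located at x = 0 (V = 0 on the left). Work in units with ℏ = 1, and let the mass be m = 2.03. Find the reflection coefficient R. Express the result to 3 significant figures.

R = 0.341

The wavenumbers are k₁ = √(2mE)/ℏ = 4.202 on the left and k₂ = √(2m(E − U₀))/ℏ = 1.104 on the right.
Continuity of ψ and ψ′ at the step yields the reflection amplitude r = (k₁ − k₂)/(k₁ + k₂) = 0.5840; thus R = |r|² = 0.3411, T = 0.6589.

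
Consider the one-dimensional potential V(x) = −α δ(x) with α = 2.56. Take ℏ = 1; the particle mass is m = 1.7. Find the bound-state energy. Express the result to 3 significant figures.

For x ≠ 0 the bound state is ψ ∝ e^{−κ|x|}; integrating the TISE across the delta gives the cusp condition 2κ = 2mα/ℏ², so κ = 4.352.
Then E = −ℏ²κ²/(2m) = −mα²/(2ℏ²) = -5.571.

E = -5.57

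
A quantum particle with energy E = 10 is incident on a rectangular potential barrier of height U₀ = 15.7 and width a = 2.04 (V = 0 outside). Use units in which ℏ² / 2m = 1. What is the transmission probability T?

Since E < U₀ the interior solution is evanescent with decay constant κ = √(2m(U₀ − E))/ℏ = 2.387.
κa = 4.870, sinh(κa) = 65.18.
The exact tunnelling result is T⁻¹ = 1 + U₀² sinh²(κa) / [4E(U₀ − E)] = 4595, so T = 0.000218.

T = 0.000218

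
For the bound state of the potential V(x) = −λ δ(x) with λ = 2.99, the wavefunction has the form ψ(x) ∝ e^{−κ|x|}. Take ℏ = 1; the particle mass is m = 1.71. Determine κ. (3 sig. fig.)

Integrate −(ℏ²/2m)ψ'' − λδ(x)ψ = Eψ from −ε to +ε: the ψ'' term gives ψ'(0⁺) − ψ'(0⁻) and the δ term gives −(2mλ/ℏ²)ψ(0).
With ψ ∝ e^{−κ|x|} this yields −2κ = −2mλ/ℏ², so κ = mλ/ℏ² = 5.113.

κ = 5.11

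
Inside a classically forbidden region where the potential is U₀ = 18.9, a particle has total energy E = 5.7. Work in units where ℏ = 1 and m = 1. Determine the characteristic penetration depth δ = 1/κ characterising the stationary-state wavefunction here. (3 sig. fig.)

Since E < U₀ the TISE in this region is ψ'' = κ²ψ with κ = √(2m(U₀ − E))/ℏ.
κ = √(2 × 1 × 13.2) = 5.138. The penetration depth is δ = 1/κ = 0.195.

δ = 0.195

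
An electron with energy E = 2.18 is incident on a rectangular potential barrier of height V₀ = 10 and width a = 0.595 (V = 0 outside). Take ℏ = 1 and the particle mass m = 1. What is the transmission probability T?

T = 0.0245

E < V₀: inside the barrier ψ ∝ e^{±κx} with κ = √(2m(V₀ − E))/ℏ = 3.955.
κa = 2.353, sinh(κa) = 5.211.
The exact tunnelling result is T⁻¹ = 1 + V₀² sinh²(κa) / [4E(V₀ − E)] = 40.83, so T = 0.0245.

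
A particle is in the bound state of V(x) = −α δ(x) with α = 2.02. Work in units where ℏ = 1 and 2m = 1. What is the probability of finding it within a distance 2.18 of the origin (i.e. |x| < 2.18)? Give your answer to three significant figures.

P = 0.988

The normalised bound state is ψ = √κ e^{−κ|x|} with κ = mα/ℏ² = 1.010.
P(|x| < d) = ∫_{−d}^{d} κ e^{−2κ|x|} dx = 1 − e^{−2κd} = 1 − e^{−4.404} = 0.9878.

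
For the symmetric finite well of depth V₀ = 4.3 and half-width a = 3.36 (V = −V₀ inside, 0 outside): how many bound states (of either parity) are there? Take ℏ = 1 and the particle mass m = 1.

N = 7

The dimensionless depth is z₀ = a√(2mV₀)/ℏ = 3.36 × √(8.600) = 9.853.
The even/odd transcendental equations gain one root per π/2 in z₀, giving N = 1 + ⌊2z₀/π⌋ = 1 + ⌊6.273⌋ = 7.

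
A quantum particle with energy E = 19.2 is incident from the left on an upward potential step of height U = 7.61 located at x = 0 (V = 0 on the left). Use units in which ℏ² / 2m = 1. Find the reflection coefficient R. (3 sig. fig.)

R = 0.0158

On each side the TISE gives plane waves with k = √(2m(E − V))/ℏ: k₁ = √(2·½·19.2) = 4.382, k₂ = √(2·½·11.59) = 3.404.
Continuity of ψ and ψ′ at the step yields the reflection amplitude r = (k₁ − k₂)/(k₁ + k₂) = 0.1255; thus R = |r|² = 0.01576, T = 0.9842.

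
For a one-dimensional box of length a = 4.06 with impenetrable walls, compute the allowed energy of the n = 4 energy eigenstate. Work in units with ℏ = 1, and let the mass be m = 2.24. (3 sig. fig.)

E = 2.14

The infinite-well eigenfunctions ψ_n = √(2/a) sin(nπx/a) vanish at both walls, giving E_n = n²π²ℏ²/(2ma²).
E_4 = 4² × π² / (2 × 2.24 × 4.06²) = 2.138.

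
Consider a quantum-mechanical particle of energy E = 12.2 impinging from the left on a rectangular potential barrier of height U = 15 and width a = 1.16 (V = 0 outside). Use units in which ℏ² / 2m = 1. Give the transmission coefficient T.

E < U: inside the barrier ψ ∝ e^{±κx} with κ = √(2m(U − E))/ℏ = 1.673.
κa = 1.941, sinh(κa) = 3.411.
Matching ψ, ψ′ at both faces gives T = [1 + U² sinh²(κa) / (4E(U − E))]⁻¹ = 1/20.16 = 0.0496.

T = 0.0496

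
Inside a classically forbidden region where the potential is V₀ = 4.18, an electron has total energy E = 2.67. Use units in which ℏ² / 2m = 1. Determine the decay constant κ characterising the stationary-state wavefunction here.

κ = 1.23

Since E < V₀ the TISE in this region is ψ'' = κ²ψ with κ = √(2m(V₀ − E))/ℏ.
κ = √(2 × 0.5 × 1.51) = 1.229.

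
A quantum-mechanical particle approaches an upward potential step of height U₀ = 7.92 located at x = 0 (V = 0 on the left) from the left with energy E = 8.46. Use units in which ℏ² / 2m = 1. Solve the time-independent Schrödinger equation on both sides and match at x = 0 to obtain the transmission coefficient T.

T = 0.644

The wavenumbers are k₁ = √(2mE)/ℏ = 2.909 on the left and k₂ = √(2m(E − U₀))/ℏ = 0.7348 on the right.
Matching ψ and ψ′ at x = 0 gives r = (k₁ − k₂)/(k₁ + k₂), so R = r² = 0.3560 and T = 1 − R = 0.6440.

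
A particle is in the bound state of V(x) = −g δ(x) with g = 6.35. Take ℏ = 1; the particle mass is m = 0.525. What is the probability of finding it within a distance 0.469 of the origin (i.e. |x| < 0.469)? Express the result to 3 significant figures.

The normalised bound state is ψ = √κ e^{−κ|x|} with κ = mg/ℏ² = 3.334.
P(|x| < d) = ∫_{−d}^{d} κ e^{−2κ|x|} dx = 1 − e^{−2κd} = 1 − e^{−3.127} = 0.9562.

P = 0.956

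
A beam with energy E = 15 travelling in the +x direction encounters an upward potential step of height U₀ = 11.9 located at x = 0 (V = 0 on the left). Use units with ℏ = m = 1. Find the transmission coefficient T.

On each side the TISE gives plane waves with k = √(2m(E − V))/ℏ: k₁ = √(2·1·15) = 5.477, k₂ = √(2·1·3.1) = 2.490.
Matching ψ and ψ′ at x = 0 gives r = (k₁ − k₂)/(k₁ + k₂), so R = r² = 0.1406 and T = 1 − R = 0.8594.

T = 0.859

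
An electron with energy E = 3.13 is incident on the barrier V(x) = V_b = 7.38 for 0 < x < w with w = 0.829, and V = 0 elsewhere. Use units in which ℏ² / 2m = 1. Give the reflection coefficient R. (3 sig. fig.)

E < V_b: inside the barrier ψ ∝ e^{±κx} with κ = √(2m(V_b − E))/ℏ = 2.062.
κw = 1.709, sinh(κw) = 2.671.
Matching ψ, ψ′ at both faces gives T = [1 + V_b² sinh²(κw) / (4E(V_b − E))]⁻¹ = 1/8.304 = 0.120.
R = 1 − T = 0.880.

R = 0.880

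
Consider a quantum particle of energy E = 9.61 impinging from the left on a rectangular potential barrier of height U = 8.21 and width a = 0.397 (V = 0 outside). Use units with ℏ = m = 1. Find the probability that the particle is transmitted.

E > U: inside the barrier k₂ = √(2m(E − U))/ℏ = 1.673, k₂a = 0.6643.
Matching at both interfaces gives T⁻¹ = 1 + U² sin²(k₂a) / [4E(E − U)] = 1.476, hence T = 0.677.

T = 0.677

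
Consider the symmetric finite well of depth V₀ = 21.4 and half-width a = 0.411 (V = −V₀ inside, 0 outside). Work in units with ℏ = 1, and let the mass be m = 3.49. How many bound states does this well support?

N = 4

The dimensionless depth is z₀ = a√(2mV₀)/ℏ = 0.411 × √(149.4) = 5.023.
A new bound state (alternating even/odd) appears each time z₀ passes a multiple of π/2, so N = ⌊2z₀/π⌋ + 1 = ⌊3.198⌋ + 1 = 4.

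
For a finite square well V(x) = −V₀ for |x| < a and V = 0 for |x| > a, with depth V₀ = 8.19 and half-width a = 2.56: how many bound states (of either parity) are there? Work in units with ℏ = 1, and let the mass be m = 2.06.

Define the well-strength parameter z₀ = (a/ℏ)√(2mV₀) = 2.56 × √(2·2.06·8.19) = 14.87.
The even/odd transcendental equations gain one root per π/2 in z₀, giving N = 1 + ⌊2z₀/π⌋ = 1 + ⌊9.467⌋ = 10.

N = 10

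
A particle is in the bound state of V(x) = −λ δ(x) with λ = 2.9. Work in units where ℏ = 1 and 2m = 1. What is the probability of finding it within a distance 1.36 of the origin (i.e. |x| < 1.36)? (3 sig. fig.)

P = 0.981

The normalised bound state is ψ = √κ e^{−κ|x|} with κ = mλ/ℏ² = 1.450.
P(|x| < d) = ∫_{−d}^{d} κ e^{−2κ|x|} dx = 1 − e^{−2κd} = 1 − e^{−3.944} = 0.9806.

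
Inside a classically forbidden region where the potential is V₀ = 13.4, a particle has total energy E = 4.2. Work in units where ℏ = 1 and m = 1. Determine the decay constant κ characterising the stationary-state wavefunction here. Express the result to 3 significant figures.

Since E < V₀ the TISE in this region is ψ'' = κ²ψ with κ = √(2m(V₀ − E))/ℏ.
κ = √(2 × 1 × 9.2) = 4.290.

κ = 4.29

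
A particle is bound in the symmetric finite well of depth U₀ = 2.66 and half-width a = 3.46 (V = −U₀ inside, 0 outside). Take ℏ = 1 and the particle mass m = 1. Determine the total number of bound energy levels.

N = 6

The dimensionless depth is z₀ = a√(2mU₀)/ℏ = 3.46 × √(5.320) = 7.981.
The even/odd transcendental equations gain one root per π/2 in z₀, giving N = 1 + ⌊2z₀/π⌋ = 1 + ⌊5.081⌋ = 6.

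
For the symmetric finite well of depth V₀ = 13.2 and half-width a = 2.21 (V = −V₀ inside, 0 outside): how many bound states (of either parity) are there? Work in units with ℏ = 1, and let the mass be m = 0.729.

Define the well-strength parameter z₀ = (a/ℏ)√(2mV₀) = 2.21 × √(2·0.729·13.2) = 9.695.
A new bound state (alternating even/odd) appears each time z₀ passes a multiple of π/2, so N = ⌊2z₀/π⌋ + 1 = ⌊6.172⌋ + 1 = 7.

N = 7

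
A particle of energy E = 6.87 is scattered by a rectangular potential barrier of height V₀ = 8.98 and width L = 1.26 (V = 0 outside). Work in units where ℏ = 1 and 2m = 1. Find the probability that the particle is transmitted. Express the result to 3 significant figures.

T = 0.0723

Since E < V₀ the interior solution is evanescent with decay constant κ = √(2m(V₀ − E))/ℏ = 1.453.
κL = 1.830, sinh(κL) = 3.038.
Matching ψ, ψ′ at both faces gives T = [1 + V₀² sinh²(κL) / (4E(V₀ − E))]⁻¹ = 1/13.83 = 0.0723.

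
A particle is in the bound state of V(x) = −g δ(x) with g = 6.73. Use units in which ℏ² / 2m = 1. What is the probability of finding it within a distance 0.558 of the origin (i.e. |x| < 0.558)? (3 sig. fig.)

The normalised bound state is ψ = √κ e^{−κ|x|} with κ = mg/ℏ² = 3.365.
P(|x| < d) = ∫_{−d}^{d} κ e^{−2κ|x|} dx = 1 − e^{−2κd} = 1 − e^{−3.755} = 0.9766.

P = 0.977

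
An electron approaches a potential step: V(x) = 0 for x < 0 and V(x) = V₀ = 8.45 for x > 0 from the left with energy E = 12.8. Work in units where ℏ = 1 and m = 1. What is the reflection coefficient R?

On each side the TISE gives plane waves with k = √(2m(E − V))/ℏ: k₁ = √(2·1·12.8) = 5.060, k₂ = √(2·1·4.35) = 2.950.
Continuity of ψ and ψ′ at the step yields the reflection amplitude r = (k₁ − k₂)/(k₁ + k₂) = 0.2635; thus R = |r|² = 0.06941, T = 0.9306.

R = 0.0694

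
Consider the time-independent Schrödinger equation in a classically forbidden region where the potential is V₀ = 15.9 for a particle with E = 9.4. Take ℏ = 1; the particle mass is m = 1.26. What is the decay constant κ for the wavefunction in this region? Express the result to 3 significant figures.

κ = 4.05

Since E < V₀ the TISE in this region is ψ'' = κ²ψ with κ = √(2m(V₀ − E))/ℏ.
κ = √(2 × 1.26 × 6.5) = 4.047.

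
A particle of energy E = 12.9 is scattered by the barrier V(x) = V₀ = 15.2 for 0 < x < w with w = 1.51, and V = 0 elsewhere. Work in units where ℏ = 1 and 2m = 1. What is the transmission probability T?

T = 0.0211

Since E < V₀ the interior solution is evanescent with decay constant κ = √(2m(V₀ − E))/ℏ = 1.517.
κw = 2.290, sinh(κw) = 4.887.
The exact tunnelling result is T⁻¹ = 1 + V₀² sinh²(κw) / [4E(V₀ − E)] = 47.49, so T = 0.0211.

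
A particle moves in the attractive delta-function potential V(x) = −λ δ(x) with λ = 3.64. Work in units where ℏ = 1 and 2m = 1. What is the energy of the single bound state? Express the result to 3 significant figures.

For x ≠ 0 the bound state is ψ ∝ e^{−κ|x|}; integrating the TISE across the delta gives the cusp condition 2κ = 2mλ/ℏ², so κ = 1.820.
Then E = −ℏ²κ²/(2m) = −mλ²/(2ℏ²) = -3.312.

E = -3.31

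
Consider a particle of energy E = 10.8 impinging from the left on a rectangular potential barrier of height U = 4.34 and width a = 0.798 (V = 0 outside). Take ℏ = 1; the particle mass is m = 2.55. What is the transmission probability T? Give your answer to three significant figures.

Above the barrier the interior wavenumber is k₂ = √(2m(E − U))/ℏ = 5.740, giving phase k₂a = 4.580.
T = [1 + U² sin²(k₂a) / (4E(E − U))]⁻¹ = 1/1.066 = 0.938.

T = 0.938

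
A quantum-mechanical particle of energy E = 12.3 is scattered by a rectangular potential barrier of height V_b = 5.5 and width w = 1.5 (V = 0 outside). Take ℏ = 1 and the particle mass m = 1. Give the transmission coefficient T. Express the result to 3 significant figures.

T = 0.960

Above the barrier the interior wavenumber is k₂ = √(2m(E − V_b))/ℏ = 3.688, giving phase k₂w = 5.532.
Matching at both interfaces gives T⁻¹ = 1 + V_b² sin²(k₂w) / [4E(E − V_b)] = 1.042, hence T = 0.960.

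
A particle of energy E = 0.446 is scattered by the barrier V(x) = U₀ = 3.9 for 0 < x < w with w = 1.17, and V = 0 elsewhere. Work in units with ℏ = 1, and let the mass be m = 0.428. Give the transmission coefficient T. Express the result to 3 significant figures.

Since E < U₀ the interior solution is evanescent with decay constant κ = √(2m(U₀ − E))/ℏ = 1.719.
κw = 2.012, sinh(κw) = 3.671.
Matching ψ, ψ′ at both faces gives T = [1 + U₀² sinh²(κw) / (4E(U₀ − E))]⁻¹ = 1/34.27 = 0.0292.

T = 0.0292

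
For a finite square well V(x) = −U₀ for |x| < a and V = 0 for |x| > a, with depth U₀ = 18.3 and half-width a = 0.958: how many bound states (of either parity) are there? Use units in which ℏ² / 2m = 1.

N = 3

The dimensionless depth is z₀ = a√(2mU₀)/ℏ = 0.958 × √(18.30) = 4.098.
The even/odd transcendental equations gain one root per π/2 in z₀, giving N = 1 + ⌊2z₀/π⌋ = 1 + ⌊2.609⌋ = 3.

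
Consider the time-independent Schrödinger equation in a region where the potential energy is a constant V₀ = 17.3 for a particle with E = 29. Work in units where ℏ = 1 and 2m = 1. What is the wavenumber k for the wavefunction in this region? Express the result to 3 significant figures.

k = 3.42

With E > V₀ the solution is oscillatory, ψ ∝ e^{±ikx} with k = √(2m(E − V₀))/ℏ.
k = √(2 × 0.5 × 11.7) = 3.421.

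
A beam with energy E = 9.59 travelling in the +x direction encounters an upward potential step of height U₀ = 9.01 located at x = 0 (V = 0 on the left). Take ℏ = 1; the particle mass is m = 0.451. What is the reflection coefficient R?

R = 0.366

On each side the TISE gives plane waves with k = √(2m(E − V))/ℏ: k₁ = √(2·0.451·9.59) = 2.941, k₂ = √(2·0.451·0.58) = 0.7233.
Matching ψ and ψ′ at x = 0 gives r = (k₁ − k₂)/(k₁ + k₂), so R = r² = 0.3663 and T = 1 − R = 0.6337.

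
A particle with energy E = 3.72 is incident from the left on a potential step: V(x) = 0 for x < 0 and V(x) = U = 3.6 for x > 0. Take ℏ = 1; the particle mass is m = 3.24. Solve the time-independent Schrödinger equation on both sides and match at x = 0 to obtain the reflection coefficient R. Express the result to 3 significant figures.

The wavenumbers are k₁ = √(2mE)/ℏ = 4.910 on the left and k₂ = √(2m(E − U))/ℏ = 0.8818 on the right.
Continuity of ψ and ψ′ at the step yields the reflection amplitude r = (k₁ − k₂)/(k₁ + k₂) = 0.6955; thus R = |r|² = 0.4837, T = 0.5163.

R = 0.484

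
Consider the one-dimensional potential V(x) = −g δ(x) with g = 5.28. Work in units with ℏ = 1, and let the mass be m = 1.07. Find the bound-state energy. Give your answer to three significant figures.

E = -14.9

For x ≠ 0 the bound state is ψ ∝ e^{−κ|x|}; integrating the TISE across the delta gives the cusp condition 2κ = 2mg/ℏ², so κ = 5.650.
Then E = −ℏ²κ²/(2m) = −mg²/(2ℏ²) = -14.91.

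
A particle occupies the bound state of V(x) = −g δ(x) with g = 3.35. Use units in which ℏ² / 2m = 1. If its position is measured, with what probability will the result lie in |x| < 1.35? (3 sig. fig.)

P = 0.989

The normalised bound state is ψ = √κ e^{−κ|x|} with κ = mg/ℏ² = 1.675.
P(|x| < d) = ∫_{−d}^{d} κ e^{−2κ|x|} dx = 1 − e^{−2κd} = 1 − e^{−4.523} = 0.9891.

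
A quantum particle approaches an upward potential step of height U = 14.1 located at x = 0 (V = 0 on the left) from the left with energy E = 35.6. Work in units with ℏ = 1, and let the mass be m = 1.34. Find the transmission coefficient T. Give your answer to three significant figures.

T = 0.984

The wavenumbers are k₁ = √(2mE)/ℏ = 9.768 on the left and k₂ = √(2m(E − U))/ℏ = 7.591 on the right.
Continuity of ψ and ψ′ at the step yields the reflection amplitude r = (k₁ − k₂)/(k₁ + k₂) = 0.1254; thus R = |r|² = 0.01573, T = 0.9843.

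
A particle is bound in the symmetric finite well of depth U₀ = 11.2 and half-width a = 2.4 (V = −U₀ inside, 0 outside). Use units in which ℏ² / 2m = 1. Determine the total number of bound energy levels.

N = 6

Define the well-strength parameter z₀ = (a/ℏ)√(2mU₀) = 2.4 × √(2·0.5·11.2) = 8.032.
The even/odd transcendental equations gain one root per π/2 in z₀, giving N = 1 + ⌊2z₀/π⌋ = 1 + ⌊5.113⌋ = 6.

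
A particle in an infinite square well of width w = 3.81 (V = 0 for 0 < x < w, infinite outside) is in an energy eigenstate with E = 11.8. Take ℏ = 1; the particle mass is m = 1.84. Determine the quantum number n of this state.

From E_n = n²π²ℏ²/(2mw²) invert to n = √(2mw²E)/(πℏ).
n = (3.81/π) × √(2 × 1.84 × 11.8) = 7.992 → n = 8.

n = 8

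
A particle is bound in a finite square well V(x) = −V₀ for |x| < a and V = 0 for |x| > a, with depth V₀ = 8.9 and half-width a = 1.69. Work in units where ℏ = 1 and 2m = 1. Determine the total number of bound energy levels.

N = 4

The dimensionless depth is z₀ = a√(2mV₀)/ℏ = 1.69 × √(8.900) = 5.042.
A new bound state (alternating even/odd) appears each time z₀ passes a multiple of π/2, so N = ⌊2z₀/π⌋ + 1 = ⌊3.210⌋ + 1 = 4.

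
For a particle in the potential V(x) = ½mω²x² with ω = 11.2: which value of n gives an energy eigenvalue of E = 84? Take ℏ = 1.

n = 7

E_n = ℏω(n + ½) ⇒ n = E/(ℏω) − ½ = 84/11.2 − 0.5 = 7.000 → n = 7.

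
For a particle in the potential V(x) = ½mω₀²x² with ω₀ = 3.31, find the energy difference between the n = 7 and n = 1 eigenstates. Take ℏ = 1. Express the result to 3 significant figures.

ΔE = 19.9

E_n = ℏω₀(n + ½), so ΔE = (7 − 1) ℏω₀ = 6 × 3.31 = 19.86.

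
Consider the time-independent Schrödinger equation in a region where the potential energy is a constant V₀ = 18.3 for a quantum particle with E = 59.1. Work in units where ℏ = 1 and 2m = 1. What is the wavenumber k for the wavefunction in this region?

With E > V₀ the solution is oscillatory, ψ ∝ e^{±ikx} with k = √(2m(E − V₀))/ℏ.
k = √(2 × 0.5 × 40.8) = 6.387.

k = 6.39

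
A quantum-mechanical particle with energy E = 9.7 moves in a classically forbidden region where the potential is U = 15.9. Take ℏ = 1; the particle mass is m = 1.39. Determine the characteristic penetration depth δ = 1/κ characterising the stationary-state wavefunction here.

δ = 0.241

Since E < U the TISE in this region is ψ'' = κ²ψ with κ = √(2m(U − E))/ℏ.
κ = √(2 × 1.39 × 6.2) = 4.152. The penetration depth is δ = 1/κ = 0.241.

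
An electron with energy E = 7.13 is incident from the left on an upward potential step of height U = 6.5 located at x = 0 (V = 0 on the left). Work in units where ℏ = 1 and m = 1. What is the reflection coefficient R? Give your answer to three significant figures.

The wavenumbers are k₁ = √(2mE)/ℏ = 3.776 on the left and k₂ = √(2m(E − U))/ℏ = 1.122 on the right.
Continuity of ψ and ψ′ at the step yields the reflection amplitude r = (k₁ − k₂)/(k₁ + k₂) = 0.5417; thus R = |r|² = 0.2935, T = 0.7065.

R = 0.293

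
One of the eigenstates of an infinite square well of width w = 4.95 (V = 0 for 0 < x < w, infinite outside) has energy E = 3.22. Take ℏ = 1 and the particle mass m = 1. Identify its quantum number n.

From E_n = n²π²ℏ²/(2mw²) invert to n = √(2mw²E)/(πℏ).
n = (4.95/π) × √(2 × 1 × 3.22) = 3.999 → n = 4.

n = 4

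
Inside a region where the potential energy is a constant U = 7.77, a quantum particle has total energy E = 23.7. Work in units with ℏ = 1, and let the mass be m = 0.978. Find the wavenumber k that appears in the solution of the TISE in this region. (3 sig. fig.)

With E > U the solution is oscillatory, ψ ∝ e^{±ikx} with k = √(2m(E − U))/ℏ.
k = √(2 × 0.978 × 15.93) = 5.582.

k = 5.58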